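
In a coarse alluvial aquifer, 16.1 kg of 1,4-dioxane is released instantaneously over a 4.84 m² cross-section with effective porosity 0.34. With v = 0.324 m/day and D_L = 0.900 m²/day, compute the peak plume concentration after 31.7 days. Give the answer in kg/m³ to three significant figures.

0.517 kg/m³

The peak of an instantaneous 1D plume sits at x = vt; there the Gaussian factor is 1 and C_max = M/(n_e·A·√(4πDt)), where n_e·A is the pore area the mass is dissolved in.
√(4πDt) = √(4π × 0.900 × 31.7) = 18.93 m, so C_max = 16.1/(0.34 × 4.84 × 18.93) = 0.517 kg/m³.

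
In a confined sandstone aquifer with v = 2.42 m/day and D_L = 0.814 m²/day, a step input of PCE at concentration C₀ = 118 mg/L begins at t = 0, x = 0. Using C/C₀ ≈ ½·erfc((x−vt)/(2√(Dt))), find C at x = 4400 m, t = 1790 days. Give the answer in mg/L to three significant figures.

For a continuous step input, C/C₀ ≈ ½·erfc((x−vt)/(2√(Dt))).
vt = 2.42 × 1790 = 4331.8 m and 2√(Dt) = 2√(0.814 × 1790) = 76.34 m.
Argument (x−vt)/(2√(Dt)) = (4400 − 4331.8)/76.34 = 0.8934; ½·erfc(0.8934) = 0.1032.
C = 118 × 0.1032 = 12.2 mg/L.

12.2 mg/L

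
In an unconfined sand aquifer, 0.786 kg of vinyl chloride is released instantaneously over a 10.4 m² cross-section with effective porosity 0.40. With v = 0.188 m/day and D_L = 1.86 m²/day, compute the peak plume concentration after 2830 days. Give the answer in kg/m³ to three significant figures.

The peak of an instantaneous 1D plume sits at x = vt; there the Gaussian factor is 1 and C_max = M/(n_e·A·√(4πDt)), where n_e·A is the pore area the mass is dissolved in.
√(4πDt) = √(4π × 1.86 × 2830) = 257.2 m, so C_max = 0.786/(0.40 × 10.4 × 257.2) = 0.000735 kg/m³.

0.000735 kg/m³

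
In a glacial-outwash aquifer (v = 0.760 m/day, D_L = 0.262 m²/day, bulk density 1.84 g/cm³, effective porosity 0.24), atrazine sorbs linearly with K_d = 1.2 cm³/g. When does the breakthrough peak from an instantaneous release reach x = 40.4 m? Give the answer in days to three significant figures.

538 days

Retardation factor R = 1 + ρ_b·K_d/n = 1 + 1.84 × 1.2/0.24 = 10.20.
Sorption retards both mechanisms: v_R = v/R = 0.07451 m/day, D_R = D/R = 0.02569 m²/day.
Peak time from v_R²t² + 2D_R t − x² = 0: t = (√(D_R² + v_R²x²) − D_R)/v_R².
√(D_R² + v_R²x²) = √(0.02569² + 0.07451² × 40.4²) = 3.010; v_R² = 0.005552.
t = (3.010 − 0.02569)/0.005552 = 538 days.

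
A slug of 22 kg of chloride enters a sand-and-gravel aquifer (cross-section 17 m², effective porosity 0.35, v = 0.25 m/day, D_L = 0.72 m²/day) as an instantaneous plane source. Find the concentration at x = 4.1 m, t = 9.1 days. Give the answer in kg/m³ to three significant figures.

0.359 kg/m³

For an instantaneous plane source, C(x,t) = M/(n_e·A·√(4πDt)) · exp(−(x−vt)²/(4Dt)), with n_e·A the pore (flow) area.
Plume center vt = 0.25 × 9.1 = 2.275 m, so the well at 4.1 m is 1.825 m downgradient of the peak.
√(4πDt) = 9.074 m, giving peak height M/(n_e·A·√(4πDt)) = 22/(0.35 × 17 × 9.074) = 0.4075 kg/m³.
(x−vt)²/(4Dt) = (1.825)²/(4 × 0.72 × 9.1) = 0.1271; exp(−0.1271) = 0.8806.
C = 0.4075 × 0.8806 = 0.359 kg/m³.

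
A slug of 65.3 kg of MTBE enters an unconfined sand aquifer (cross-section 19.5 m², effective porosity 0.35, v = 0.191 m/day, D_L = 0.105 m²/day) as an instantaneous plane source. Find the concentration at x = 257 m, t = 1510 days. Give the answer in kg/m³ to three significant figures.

0.0452 kg/m³

For an instantaneous plane source, C(x,t) = M/(n_e·A·√(4πDt)) · exp(−(x−vt)²/(4Dt)), with n_e·A the pore (flow) area.
Plume center vt = 0.191 × 1510 = 288.41 m, so the well at 257 m is 31.41 m upgradient of the peak.
√(4πDt) = 44.64 m, giving peak height M/(n_e·A·√(4πDt)) = 65.3/(0.35 × 19.5 × 44.64) = 0.2143 kg/m³.
(x−vt)²/(4Dt) = (-31.41)²/(4 × 0.105 × 1510) = 1.556; exp(−1.556) = 0.2110.
C = 0.2143 × 0.2110 = 0.0452 kg/m³.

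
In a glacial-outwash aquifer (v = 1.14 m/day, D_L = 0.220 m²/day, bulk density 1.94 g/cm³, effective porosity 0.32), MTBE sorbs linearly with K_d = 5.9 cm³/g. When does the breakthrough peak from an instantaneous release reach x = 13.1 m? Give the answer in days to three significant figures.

416 days

Retardation factor R = 1 + ρ_b·K_d/n = 1 + 1.94 × 5.9/0.32 = 36.77.
Sorption retards both mechanisms: v_R = v/R = 0.03100 m/day, D_R = D/R = 0.005983 m²/day.
Peak time from v_R²t² + 2D_R t − x² = 0: t = (√(D_R² + v_R²x²) − D_R)/v_R².
√(D_R² + v_R²x²) = √(0.005983² + 0.03100² × 13.1²) = 0.4061; v_R² = 0.0009610.
t = (0.4061 − 0.005983)/0.0009610 = 416 days.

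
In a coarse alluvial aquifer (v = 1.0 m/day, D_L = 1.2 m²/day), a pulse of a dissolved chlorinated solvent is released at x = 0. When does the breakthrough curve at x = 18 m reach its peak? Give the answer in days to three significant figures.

For the 1D instantaneous-source solution, setting ∂C/∂t = 0 at fixed x gives v²t² + 2Dt − x² = 0, so t = (√(D² + v²x²) − D)/v².
√(D² + v²x²) = √(1.2² + 1.0² × 18²) = 18.04; v² = 1.
t = (18.04 − 1.2)/1 = 16.8 days (vs. the pure-advection estimate x/v = 18.0 d).

16.8 days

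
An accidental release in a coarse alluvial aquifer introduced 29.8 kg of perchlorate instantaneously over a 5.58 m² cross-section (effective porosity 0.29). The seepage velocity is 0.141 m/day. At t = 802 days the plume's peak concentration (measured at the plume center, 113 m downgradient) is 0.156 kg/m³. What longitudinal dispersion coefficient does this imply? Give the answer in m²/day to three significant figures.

1.38 m²/day

At the plume center C_max = M/(n_e·A·√(4πDt)), so D = M²/(4πt·(n_e·A·C_max)²).
n_e·A·C_max = 0.29 × 5.58 × 0.156 = 0.2524 kg/m.
D = 29.8²/(4π × 802 × 0.2524²) = 1.38 m²/day.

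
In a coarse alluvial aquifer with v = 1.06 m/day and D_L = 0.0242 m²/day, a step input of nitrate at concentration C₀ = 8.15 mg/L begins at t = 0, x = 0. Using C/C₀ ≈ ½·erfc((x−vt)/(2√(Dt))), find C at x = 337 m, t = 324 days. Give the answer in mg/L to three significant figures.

7.73 mg/L

For a continuous step input, C/C₀ ≈ ½·erfc((x−vt)/(2√(Dt))).
vt = 1.06 × 324 = 343.44 m and 2√(Dt) = 2√(0.0242 × 324) = 5.600 m.
Argument (x−vt)/(2√(Dt)) = (337 − 343.44)/5.600 = -1.150; ½·erfc(-1.150) = 0.9481.
C = 8.15 × 0.9481 = 7.73 mg/L.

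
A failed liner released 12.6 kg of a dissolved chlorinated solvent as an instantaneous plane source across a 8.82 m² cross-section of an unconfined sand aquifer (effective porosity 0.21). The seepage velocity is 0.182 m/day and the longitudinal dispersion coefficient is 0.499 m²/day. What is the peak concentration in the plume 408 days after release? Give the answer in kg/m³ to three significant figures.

The peak of an instantaneous 1D plume sits at x = vt; there the Gaussian factor is 1 and C_max = M/(n_e·A·√(4πDt)), where n_e·A is the pore area the mass is dissolved in.
√(4πDt) = √(4π × 0.499 × 408) = 50.58 m, so C_max = 12.6/(0.21 × 8.82 × 50.58) = 0.134 kg/m³.

0.134 kg/m³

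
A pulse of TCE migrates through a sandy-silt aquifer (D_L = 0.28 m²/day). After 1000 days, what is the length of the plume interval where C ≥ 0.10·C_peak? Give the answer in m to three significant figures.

102 m

The plume is Gaussian with σ = √(2Dt) = √(2 × 0.28 × 1000) = 23.66 m.
C/C_peak = exp(−Δx²/(2σ²)) = 0.10 ⇒ Δx = σ·√(−2 ln 0.10) = 23.66 × 2.146 = 50.77 m.
Width = 2Δx = 102 m.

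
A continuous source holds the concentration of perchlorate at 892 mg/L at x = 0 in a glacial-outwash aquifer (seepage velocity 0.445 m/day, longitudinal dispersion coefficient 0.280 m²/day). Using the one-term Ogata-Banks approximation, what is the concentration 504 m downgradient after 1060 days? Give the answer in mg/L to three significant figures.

For a continuous step input, C/C₀ ≈ ½·erfc((x−vt)/(2√(Dt))).
vt = 0.445 × 1060 = 471.7 m and 2√(Dt) = 2√(0.280 × 1060) = 34.46 m.
Argument (x−vt)/(2√(Dt)) = (504 − 471.7)/34.46 = 0.9373; ½·erfc(0.9373) = 0.09250.
C = 892 × 0.09250 = 82.5 mg/L.

82.5 mg/L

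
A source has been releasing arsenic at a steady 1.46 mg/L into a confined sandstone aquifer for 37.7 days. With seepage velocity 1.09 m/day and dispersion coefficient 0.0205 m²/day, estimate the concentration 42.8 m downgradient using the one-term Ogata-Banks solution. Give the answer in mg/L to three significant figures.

For a continuous step input, C/C₀ ≈ ½·erfc((x−vt)/(2√(Dt))).
vt = 1.09 × 37.7 = 41.093 m and 2√(Dt) = 2√(0.0205 × 37.7) = 1.758 m.
Argument (x−vt)/(2√(Dt)) = (42.8 − 41.093)/1.758 = 0.9710; ½·erfc(0.9710) = 0.08484.
C = 1.46 × 0.08484 = 0.124 mg/L.

0.124 mg/L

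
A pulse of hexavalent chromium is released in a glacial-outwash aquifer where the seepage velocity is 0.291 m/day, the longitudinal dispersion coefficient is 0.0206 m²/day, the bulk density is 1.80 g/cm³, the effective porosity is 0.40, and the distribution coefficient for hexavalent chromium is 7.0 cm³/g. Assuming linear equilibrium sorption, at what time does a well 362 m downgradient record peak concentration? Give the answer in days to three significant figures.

40400 days

Retardation factor R = 1 + ρ_b·K_d/n = 1 + 1.80 × 7.0/0.40 = 32.50.
Sorption retards both mechanisms: v_R = v/R = 0.008954 m/day, D_R = D/R = 0.0006338 m²/day.
Peak time from v_R²t² + 2D_R t − x² = 0: t = (√(D_R² + v_R²x²) − D_R)/v_R².
√(D_R² + v_R²x²) = √(0.0006338² + 0.008954² × 362²) = 3.241; v_R² = 8.017e-05.
t = (3.241 − 0.0006338)/8.017e-05 = 40400 days.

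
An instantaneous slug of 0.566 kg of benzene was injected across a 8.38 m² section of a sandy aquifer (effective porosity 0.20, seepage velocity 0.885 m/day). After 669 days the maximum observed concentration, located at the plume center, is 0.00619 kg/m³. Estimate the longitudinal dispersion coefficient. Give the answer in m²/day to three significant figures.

At the plume center C_max = M/(n_e·A·√(4πDt)), so D = M²/(4πt·(n_e·A·C_max)²).
n_e·A·C_max = 0.20 × 8.38 × 0.00619 = 0.01037 kg/m.
D = 0.566²/(4π × 669 × 0.01037²) = 0.354 m²/day.

0.354 m²/day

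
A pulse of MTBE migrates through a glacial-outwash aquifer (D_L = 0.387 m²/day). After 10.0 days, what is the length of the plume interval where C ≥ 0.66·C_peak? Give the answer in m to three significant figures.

5.07 m

The plume is Gaussian with σ = √(2Dt) = √(2 × 0.387 × 10.0) = 2.782 m.
C/C_peak = exp(−Δx²/(2σ²)) = 0.66 ⇒ Δx = σ·√(−2 ln 0.66) = 2.782 × 0.9116 = 2.536 m.
Width = 2Δx = 5.07 m.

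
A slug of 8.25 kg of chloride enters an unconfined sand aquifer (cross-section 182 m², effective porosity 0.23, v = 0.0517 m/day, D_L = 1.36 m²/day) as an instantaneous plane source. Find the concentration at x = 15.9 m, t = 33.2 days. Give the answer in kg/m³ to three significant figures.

For an instantaneous plane source, C(x,t) = M/(n_e·A·√(4πDt)) · exp(−(x−vt)²/(4Dt)), with n_e·A the pore (flow) area.
Plume center vt = 0.0517 × 33.2 = 1.71644 m, so the well at 15.9 m is 14.18356 m downgradient of the peak.
√(4πDt) = 23.82 m, giving peak height M/(n_e·A·√(4πDt)) = 8.25/(0.23 × 182 × 23.82) = 0.008274 kg/m³.
(x−vt)²/(4Dt) = (14.18356)²/(4 × 1.36 × 33.2) = 1.114; exp(−1.114) = 0.3282.
C = 0.008274 × 0.3282 = 0.00272 kg/m³.

0.00272 kg/m³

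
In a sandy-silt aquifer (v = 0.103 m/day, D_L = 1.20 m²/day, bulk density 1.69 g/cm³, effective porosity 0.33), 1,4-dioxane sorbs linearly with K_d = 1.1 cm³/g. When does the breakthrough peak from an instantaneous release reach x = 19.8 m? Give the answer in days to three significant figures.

729 days

Retardation factor R = 1 + ρ_b·K_d/n = 1 + 1.69 × 1.1/0.33 = 6.633.
Sorption retards both mechanisms: v_R = v/R = 0.01553 m/day, D_R = D/R = 0.1809 m²/day.
Peak time from v_R²t² + 2D_R t − x² = 0: t = (√(D_R² + v_R²x²) − D_R)/v_R².
√(D_R² + v_R²x²) = √(0.1809² + 0.01553² × 19.8²) = 0.3568; v_R² = 0.0002412.
t = (0.3568 − 0.1809)/0.0002412 = 729 days.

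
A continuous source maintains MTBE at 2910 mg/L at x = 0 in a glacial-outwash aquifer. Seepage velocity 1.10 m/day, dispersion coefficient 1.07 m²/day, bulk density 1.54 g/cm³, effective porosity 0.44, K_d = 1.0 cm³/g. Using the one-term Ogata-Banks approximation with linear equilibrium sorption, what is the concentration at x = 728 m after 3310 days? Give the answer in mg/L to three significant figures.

2850 mg/L

Retardation factor R = 1 + ρ_b·K_d/n = 1 + 1.54 × 1.0/0.44 = 4.500.
Sorption retards both mechanisms: v_R = v/R = 0.2444 m/day, D_R = D/R = 0.2378 m²/day.
v_R·t = 0.2444 × 3310 = 808.964 m; 2√(D_R t) = 56.11 m; argument = (728 − 808.964)/56.11 = -1.443.
C = C₀ × ½·erfc(-1.443) = 2910 × 0.9794 = 2850 mg/L.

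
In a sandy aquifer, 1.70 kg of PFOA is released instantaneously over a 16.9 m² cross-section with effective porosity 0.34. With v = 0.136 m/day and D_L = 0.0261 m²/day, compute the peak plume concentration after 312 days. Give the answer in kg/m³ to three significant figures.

The peak of an instantaneous 1D plume sits at x = vt; there the Gaussian factor is 1 and C_max = M/(n_e·A·√(4πDt)), where n_e·A is the pore area the mass is dissolved in.
√(4πDt) = √(4π × 0.0261 × 312) = 10.12 m, so C_max = 1.70/(0.34 × 16.9 × 10.12) = 0.0292 kg/m³.

0.0292 kg/m³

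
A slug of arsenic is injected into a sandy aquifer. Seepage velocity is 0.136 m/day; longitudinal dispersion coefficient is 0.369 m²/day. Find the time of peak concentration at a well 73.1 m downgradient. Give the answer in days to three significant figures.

For the 1D instantaneous-source solution, setting ∂C/∂t = 0 at fixed x gives v²t² + 2Dt − x² = 0, so t = (√(D² + v²x²) − D)/v².
√(D² + v²x²) = √(0.369² + 0.136² × 73.1²) = 9.948; v² = 0.018496.
t = (9.948 − 0.369)/0.018496 = 518 days (vs. the pure-advection estimate x/v = 537 d).

518 days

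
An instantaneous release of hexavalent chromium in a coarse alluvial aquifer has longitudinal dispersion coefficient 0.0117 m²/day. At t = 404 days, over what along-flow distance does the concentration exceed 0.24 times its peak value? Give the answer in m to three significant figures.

The plume is Gaussian with σ = √(2Dt) = √(2 × 0.0117 × 404) = 3.075 m.
C/C_peak = exp(−Δx²/(2σ²)) = 0.24 ⇒ Δx = σ·√(−2 ln 0.24) = 3.075 × 1.689 = 5.194 m.
Width = 2Δx = 10.4 m.

10.4 m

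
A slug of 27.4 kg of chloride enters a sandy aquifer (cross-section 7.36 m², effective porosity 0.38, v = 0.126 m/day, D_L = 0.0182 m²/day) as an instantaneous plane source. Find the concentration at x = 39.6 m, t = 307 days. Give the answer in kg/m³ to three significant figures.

For an instantaneous plane source, C(x,t) = M/(n_e·A·√(4πDt)) · exp(−(x−vt)²/(4Dt)), with n_e·A the pore (flow) area.
Plume center vt = 0.126 × 307 = 38.682 m, so the well at 39.6 m is 0.918 m downgradient of the peak.
√(4πDt) = 8.379 m, giving peak height M/(n_e·A·√(4πDt)) = 27.4/(0.38 × 7.36 × 8.379) = 1.169 kg/m³.
(x−vt)²/(4Dt) = (0.918)²/(4 × 0.0182 × 307) = 0.03771; exp(−0.03771) = 0.9630.
C = 1.169 × 0.9630 = 1.13 kg/m³.

1.13 kg/m³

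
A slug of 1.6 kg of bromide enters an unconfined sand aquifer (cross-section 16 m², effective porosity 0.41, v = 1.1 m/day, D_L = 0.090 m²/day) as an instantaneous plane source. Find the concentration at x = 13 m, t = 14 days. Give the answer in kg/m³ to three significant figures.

0.0195 kg/m³

For an instantaneous plane source, C(x,t) = M/(n_e·A·√(4πDt)) · exp(−(x−vt)²/(4Dt)), with n_e·A the pore (flow) area.
Plume center vt = 1.1 × 14 = 15.4 m, so the well at 13 m is 2.4 m upgradient of the peak.
√(4πDt) = 3.979 m, giving peak height M/(n_e·A·√(4πDt)) = 1.6/(0.41 × 16 × 3.979) = 0.06130 kg/m³.
(x−vt)²/(4Dt) = (-2.4)²/(4 × 0.090 × 14) = 1.143; exp(−1.143) = 0.3189.
C = 0.06130 × 0.3189 = 0.0195 kg/m³.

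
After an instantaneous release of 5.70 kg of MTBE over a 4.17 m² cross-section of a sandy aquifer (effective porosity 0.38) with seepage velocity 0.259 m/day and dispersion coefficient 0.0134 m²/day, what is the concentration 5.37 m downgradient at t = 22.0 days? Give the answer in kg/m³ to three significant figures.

For an instantaneous plane source, C(x,t) = M/(n_e·A·√(4πDt)) · exp(−(x−vt)²/(4Dt)), with n_e·A the pore (flow) area.
Plume center vt = 0.259 × 22.0 = 5.698 m, so the well at 5.37 m is 0.328 m upgradient of the peak.
√(4πDt) = 1.925 m, giving peak height M/(n_e·A·√(4πDt)) = 5.70/(0.38 × 4.17 × 1.925) = 1.869 kg/m³.
(x−vt)²/(4Dt) = (-0.328)²/(4 × 0.0134 × 22.0) = 0.09123; exp(−0.09123) = 0.9128.
C = 1.869 × 0.9128 = 1.71 kg/m³.

1.71 kg/m³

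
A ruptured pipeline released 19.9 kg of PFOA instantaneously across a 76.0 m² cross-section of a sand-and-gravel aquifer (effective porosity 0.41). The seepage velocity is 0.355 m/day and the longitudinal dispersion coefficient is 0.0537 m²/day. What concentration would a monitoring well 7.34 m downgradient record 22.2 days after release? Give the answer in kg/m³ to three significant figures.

0.155 kg/m³

For an instantaneous plane source, C(x,t) = M/(n_e·A·√(4πDt)) · exp(−(x−vt)²/(4Dt)), with n_e·A the pore (flow) area.
Plume center vt = 0.355 × 22.2 = 7.881 m, so the well at 7.34 m is 0.541 m upgradient of the peak.
√(4πDt) = 3.871 m, giving peak height M/(n_e·A·√(4πDt)) = 19.9/(0.41 × 76.0 × 3.871) = 0.1650 kg/m³.
(x−vt)²/(4Dt) = (-0.541)²/(4 × 0.0537 × 22.2) = 0.06138; exp(−0.06138) = 0.9405.
C = 0.1650 × 0.9405 = 0.155 kg/m³.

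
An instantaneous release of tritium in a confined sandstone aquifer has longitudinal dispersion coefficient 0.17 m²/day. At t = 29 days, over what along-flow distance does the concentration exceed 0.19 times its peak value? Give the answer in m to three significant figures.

11.4 m

The plume is Gaussian with σ = √(2Dt) = √(2 × 0.17 × 29) = 3.140 m.
C/C_peak = exp(−Δx²/(2σ²)) = 0.19 ⇒ Δx = σ·√(−2 ln 0.19) = 3.140 × 1.822 = 5.721 m.
Width = 2Δx = 11.4 m.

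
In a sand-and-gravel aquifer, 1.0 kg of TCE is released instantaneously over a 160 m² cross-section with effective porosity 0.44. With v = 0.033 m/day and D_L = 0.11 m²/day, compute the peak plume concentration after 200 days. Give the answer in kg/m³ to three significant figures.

The peak of an instantaneous 1D plume sits at x = vt; there the Gaussian factor is 1 and C_max = M/(n_e·A·√(4πDt)), where n_e·A is the pore area the mass is dissolved in.
√(4πDt) = √(4π × 0.11 × 200) = 16.63 m, so C_max = 1.0/(0.44 × 160 × 16.63) = 0.000854 kg/m³.

0.000854 kg/m³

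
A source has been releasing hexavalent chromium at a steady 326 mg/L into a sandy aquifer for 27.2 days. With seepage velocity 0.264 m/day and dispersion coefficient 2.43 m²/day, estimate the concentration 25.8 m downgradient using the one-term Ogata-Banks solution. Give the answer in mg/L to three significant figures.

17.2 mg/L

For a continuous step input, C/C₀ ≈ ½·erfc((x−vt)/(2√(Dt))).
vt = 0.264 × 27.2 = 7.1808 m and 2√(Dt) = 2√(2.43 × 27.2) = 16.26 m.
Argument (x−vt)/(2√(Dt)) = (25.8 − 7.1808)/16.26 = 1.145; ½·erfc(1.145) = 0.05269.
C = 326 × 0.05269 = 17.2 mg/L.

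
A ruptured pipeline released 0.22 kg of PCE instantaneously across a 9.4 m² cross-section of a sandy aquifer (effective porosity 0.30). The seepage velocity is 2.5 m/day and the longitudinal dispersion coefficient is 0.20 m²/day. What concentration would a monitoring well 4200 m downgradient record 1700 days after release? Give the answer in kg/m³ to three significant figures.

For an instantaneous plane source, C(x,t) = M/(n_e·A·√(4πDt)) · exp(−(x−vt)²/(4Dt)), with n_e·A the pore (flow) area.
Plume center vt = 2.5 × 1700 = 4250 m, so the well at 4200 m is 50 m upgradient of the peak.
√(4πDt) = 65.36 m, giving peak height M/(n_e·A·√(4πDt)) = 0.22/(0.30 × 9.4 × 65.36) = 0.001194 kg/m³.
(x−vt)²/(4Dt) = (-50)²/(4 × 0.20 × 1700) = 1.838; exp(−1.838) = 0.1591.
C = 0.001194 × 0.1591 = 0.000190 kg/m³.

0.000190 kg/m³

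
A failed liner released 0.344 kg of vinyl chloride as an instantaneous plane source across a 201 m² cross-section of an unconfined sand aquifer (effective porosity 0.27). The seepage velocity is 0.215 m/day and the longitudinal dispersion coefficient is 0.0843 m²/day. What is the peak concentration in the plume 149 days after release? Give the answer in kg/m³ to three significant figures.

The peak of an instantaneous 1D plume sits at x = vt; there the Gaussian factor is 1 and C_max = M/(n_e·A·√(4πDt)), where n_e·A is the pore area the mass is dissolved in.
√(4πDt) = √(4π × 0.0843 × 149) = 12.56 m, so C_max = 0.344/(0.27 × 201 × 12.56) = 0.000505 kg/m³.

0.000505 kg/m³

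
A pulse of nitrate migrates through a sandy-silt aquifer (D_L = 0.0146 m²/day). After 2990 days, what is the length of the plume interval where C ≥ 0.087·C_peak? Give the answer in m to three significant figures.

The plume is Gaussian with σ = √(2Dt) = √(2 × 0.0146 × 2990) = 9.344 m.
C/C_peak = exp(−Δx²/(2σ²)) = 0.087 ⇒ Δx = σ·√(−2 ln 0.087) = 9.344 × 2.210 = 20.65 m.
Width = 2Δx = 41.3 m.

41.3 m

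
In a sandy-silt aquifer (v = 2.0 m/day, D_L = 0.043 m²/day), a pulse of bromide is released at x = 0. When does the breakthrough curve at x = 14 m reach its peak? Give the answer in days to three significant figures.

6.99 days

For the 1D instantaneous-source solution, setting ∂C/∂t = 0 at fixed x gives v²t² + 2Dt − x² = 0, so t = (√(D² + v²x²) − D)/v².
√(D² + v²x²) = √(0.043² + 2.0² × 14²) = 28.00; v² = 4.
t = (28.00 − 0.043)/4 = 6.99 days (vs. the pure-advection estimate x/v = 7.00 d).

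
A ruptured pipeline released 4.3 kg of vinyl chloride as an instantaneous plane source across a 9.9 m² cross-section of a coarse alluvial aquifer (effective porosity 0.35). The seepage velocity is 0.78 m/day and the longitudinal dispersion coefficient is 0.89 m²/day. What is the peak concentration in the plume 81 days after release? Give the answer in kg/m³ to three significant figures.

The peak of an instantaneous 1D plume sits at x = vt; there the Gaussian factor is 1 and C_max = M/(n_e·A·√(4πDt)), where n_e·A is the pore area the mass is dissolved in.
√(4πDt) = √(4π × 0.89 × 81) = 30.10 m, so C_max = 4.3/(0.35 × 9.9 × 30.10) = 0.0412 kg/m³.

0.0412 kg/m³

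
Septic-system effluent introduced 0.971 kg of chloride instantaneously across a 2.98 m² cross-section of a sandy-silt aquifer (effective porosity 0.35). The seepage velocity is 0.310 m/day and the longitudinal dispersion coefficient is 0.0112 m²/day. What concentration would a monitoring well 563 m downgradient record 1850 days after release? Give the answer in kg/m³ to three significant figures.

0.0153 kg/m³

For an instantaneous plane source, C(x,t) = M/(n_e·A·√(4πDt)) · exp(−(x−vt)²/(4Dt)), with n_e·A the pore (flow) area.
Plume center vt = 0.310 × 1850 = 573.5 m, so the well at 563 m is 10.5 m upgradient of the peak.
√(4πDt) = 16.14 m, giving peak height M/(n_e·A·√(4πDt)) = 0.971/(0.35 × 2.98 × 16.14) = 0.05768 kg/m³.
(x−vt)²/(4Dt) = (-10.5)²/(4 × 0.0112 × 1850) = 1.330; exp(−1.330) = 0.2645.
C = 0.05768 × 0.2645 = 0.0153 kg/m³.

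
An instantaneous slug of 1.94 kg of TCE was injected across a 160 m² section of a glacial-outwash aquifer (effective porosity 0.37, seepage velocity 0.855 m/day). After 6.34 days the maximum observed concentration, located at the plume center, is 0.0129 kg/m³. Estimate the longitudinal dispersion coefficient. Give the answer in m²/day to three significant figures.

At the plume center C_max = M/(n_e·A·√(4πDt)), so D = M²/(4πt·(n_e·A·C_max)²).
n_e·A·C_max = 0.37 × 160 × 0.0129 = 0.7637 kg/m.
D = 1.94²/(4π × 6.34 × 0.7637²) = 0.0810 m²/day.

0.0810 m²/day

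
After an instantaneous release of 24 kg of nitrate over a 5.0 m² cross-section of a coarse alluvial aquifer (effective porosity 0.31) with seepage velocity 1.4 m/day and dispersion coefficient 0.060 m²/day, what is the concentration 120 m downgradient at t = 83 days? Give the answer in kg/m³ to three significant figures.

For an instantaneous plane source, C(x,t) = M/(n_e·A·√(4πDt)) · exp(−(x−vt)²/(4Dt)), with n_e·A the pore (flow) area.
Plume center vt = 1.4 × 83 = 116.2 m, so the well at 120 m is 3.8 m downgradient of the peak.
√(4πDt) = 7.911 m, giving peak height M/(n_e·A·√(4πDt)) = 24/(0.31 × 5.0 × 7.911) = 1.957 kg/m³.
(x−vt)²/(4Dt) = (3.8)²/(4 × 0.060 × 83) = 0.7249; exp(−0.7249) = 0.4844.
C = 1.957 × 0.4844 = 0.948 kg/m³.

0.948 kg/m³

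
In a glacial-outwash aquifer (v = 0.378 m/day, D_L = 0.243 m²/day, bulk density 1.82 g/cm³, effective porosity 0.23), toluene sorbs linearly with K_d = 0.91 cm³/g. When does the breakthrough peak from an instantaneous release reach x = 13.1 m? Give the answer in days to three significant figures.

271 days

Retardation factor R = 1 + ρ_b·K_d/n = 1 + 1.82 × 0.91/0.23 = 8.201.
Sorption retards both mechanisms: v_R = v/R = 0.04609 m/day, D_R = D/R = 0.02963 m²/day.
Peak time from v_R²t² + 2D_R t − x² = 0: t = (√(D_R² + v_R²x²) − D_R)/v_R².
√(D_R² + v_R²x²) = √(0.02963² + 0.04609² × 13.1²) = 0.6045; v_R² = 0.002124.
t = (0.6045 − 0.02963)/0.002124 = 271 days.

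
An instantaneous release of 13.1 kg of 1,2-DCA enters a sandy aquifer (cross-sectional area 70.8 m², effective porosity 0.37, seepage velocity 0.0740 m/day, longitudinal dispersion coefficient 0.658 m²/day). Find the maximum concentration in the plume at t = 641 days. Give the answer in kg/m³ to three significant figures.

The peak of an instantaneous 1D plume sits at x = vt; there the Gaussian factor is 1 and C_max = M/(n_e·A·√(4πDt)), where n_e·A is the pore area the mass is dissolved in.
√(4πDt) = √(4π × 0.658 × 641) = 72.80 m, so C_max = 13.1/(0.37 × 70.8 × 72.80) = 0.00687 kg/m³.

0.00687 kg/m³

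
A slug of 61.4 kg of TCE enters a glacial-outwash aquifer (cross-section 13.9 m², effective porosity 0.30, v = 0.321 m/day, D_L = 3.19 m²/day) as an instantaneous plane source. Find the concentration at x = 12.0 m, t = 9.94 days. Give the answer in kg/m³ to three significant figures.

0.400 kg/m³

For an instantaneous plane source, C(x,t) = M/(n_e·A·√(4πDt)) · exp(−(x−vt)²/(4Dt)), with n_e·A the pore (flow) area.
Plume center vt = 0.321 × 9.94 = 3.19074 m, so the well at 12.0 m is 8.80926 m downgradient of the peak.
√(4πDt) = 19.96 m, giving peak height M/(n_e·A·√(4πDt)) = 61.4/(0.30 × 13.9 × 19.96) = 0.7377 kg/m³.
(x−vt)²/(4Dt) = (8.80926)²/(4 × 3.19 × 9.94) = 0.6118; exp(−0.6118) = 0.5424.
C = 0.7377 × 0.5424 = 0.400 kg/m³.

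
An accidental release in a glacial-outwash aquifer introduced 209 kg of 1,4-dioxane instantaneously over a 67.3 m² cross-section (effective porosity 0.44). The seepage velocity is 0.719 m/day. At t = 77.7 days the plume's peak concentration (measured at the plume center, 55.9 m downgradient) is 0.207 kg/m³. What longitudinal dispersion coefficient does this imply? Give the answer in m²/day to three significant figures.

At the plume center C_max = M/(n_e·A·√(4πDt)), so D = M²/(4πt·(n_e·A·C_max)²).
n_e·A·C_max = 0.44 × 67.3 × 0.207 = 6.130 kg/m.
D = 209²/(4π × 77.7 × 6.130²) = 1.19 m²/day.

1.19 m²/day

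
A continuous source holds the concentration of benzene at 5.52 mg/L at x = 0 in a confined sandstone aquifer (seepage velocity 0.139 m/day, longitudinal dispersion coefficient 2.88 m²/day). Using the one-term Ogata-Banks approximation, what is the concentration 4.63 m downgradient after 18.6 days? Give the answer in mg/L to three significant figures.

For a continuous step input, C/C₀ ≈ ½·erfc((x−vt)/(2√(Dt))).
vt = 0.139 × 18.6 = 2.5854 m and 2√(Dt) = 2√(2.88 × 18.6) = 14.64 m.
Argument (x−vt)/(2√(Dt)) = (4.63 − 2.5854)/14.64 = 0.1397; ½·erfc(0.1397) = 0.4217.
C = 5.52 × 0.4217 = 2.33 mg/L.

2.33 mg/L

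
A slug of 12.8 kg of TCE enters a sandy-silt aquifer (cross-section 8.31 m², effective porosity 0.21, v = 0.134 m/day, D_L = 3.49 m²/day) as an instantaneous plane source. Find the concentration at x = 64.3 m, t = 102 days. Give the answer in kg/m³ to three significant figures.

For an instantaneous plane source, C(x,t) = M/(n_e·A·√(4πDt)) · exp(−(x−vt)²/(4Dt)), with n_e·A the pore (flow) area.
Plume center vt = 0.134 × 102 = 13.668 m, so the well at 64.3 m is 50.632 m downgradient of the peak.
√(4πDt) = 66.88 m, giving peak height M/(n_e·A·√(4πDt)) = 12.8/(0.21 × 8.31 × 66.88) = 0.1097 kg/m³.
(x−vt)²/(4Dt) = (50.632)²/(4 × 3.49 × 102) = 1.800; exp(−1.800) = 0.1653.
C = 0.1097 × 0.1653 = 0.0181 kg/m³.

0.0181 kg/m³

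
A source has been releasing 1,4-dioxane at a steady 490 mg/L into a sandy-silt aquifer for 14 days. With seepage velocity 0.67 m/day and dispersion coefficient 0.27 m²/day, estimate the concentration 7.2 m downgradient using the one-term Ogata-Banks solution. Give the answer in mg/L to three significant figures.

For a continuous step input, C/C₀ ≈ ½·erfc((x−vt)/(2√(Dt))).
vt = 0.67 × 14 = 9.38 m and 2√(Dt) = 2√(0.27 × 14) = 3.888 m.
Argument (x−vt)/(2√(Dt)) = (7.2 − 9.38)/3.888 = -0.5607; ½·erfc(-0.5607) = 0.7861.
C = 490 × 0.7861 = 385 mg/L.

385 mg/L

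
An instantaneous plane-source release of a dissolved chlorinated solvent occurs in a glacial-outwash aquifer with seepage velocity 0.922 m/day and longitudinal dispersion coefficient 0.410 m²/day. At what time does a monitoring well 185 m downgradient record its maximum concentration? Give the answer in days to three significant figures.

For the 1D instantaneous-source solution, setting ∂C/∂t = 0 at fixed x gives v²t² + 2Dt − x² = 0, so t = (√(D² + v²x²) − D)/v².
√(D² + v²x²) = √(0.410² + 0.922² × 185²) = 170.6; v² = 0.850084.
t = (170.6 − 0.410)/0.850084 = 200 days (vs. the pure-advection estimate x/v = 201 d).

200 days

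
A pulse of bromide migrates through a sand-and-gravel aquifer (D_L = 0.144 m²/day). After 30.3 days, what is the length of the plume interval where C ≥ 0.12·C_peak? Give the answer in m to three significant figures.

The plume is Gaussian with σ = √(2Dt) = √(2 × 0.144 × 30.3) = 2.954 m.
C/C_peak = exp(−Δx²/(2σ²)) = 0.12 ⇒ Δx = σ·√(−2 ln 0.12) = 2.954 × 2.059 = 6.082 m.
Width = 2Δx = 12.2 m.

12.2 m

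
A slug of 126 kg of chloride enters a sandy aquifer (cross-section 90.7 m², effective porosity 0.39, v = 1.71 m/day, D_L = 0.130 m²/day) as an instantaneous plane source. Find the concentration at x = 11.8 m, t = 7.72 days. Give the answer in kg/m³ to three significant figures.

0.615 kg/m³

For an instantaneous plane source, C(x,t) = M/(n_e·A·√(4πDt)) · exp(−(x−vt)²/(4Dt)), with n_e·A the pore (flow) area.
Plume center vt = 1.71 × 7.72 = 13.2012 m, so the well at 11.8 m is 1.4012 m upgradient of the peak.
√(4πDt) = 3.551 m, giving peak height M/(n_e·A·√(4πDt)) = 126/(0.39 × 90.7 × 3.551) = 1.003 kg/m³.
(x−vt)²/(4Dt) = (-1.4012)²/(4 × 0.130 × 7.72) = 0.4891; exp(−0.4891) = 0.6132.
C = 1.003 × 0.6132 = 0.615 kg/m³.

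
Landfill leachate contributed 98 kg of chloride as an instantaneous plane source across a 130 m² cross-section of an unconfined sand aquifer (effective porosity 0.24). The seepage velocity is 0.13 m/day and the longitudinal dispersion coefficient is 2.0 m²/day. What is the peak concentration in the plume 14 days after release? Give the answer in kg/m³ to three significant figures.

The peak of an instantaneous 1D plume sits at x = vt; there the Gaussian factor is 1 and C_max = M/(n_e·A·√(4πDt)), where n_e·A is the pore area the mass is dissolved in.
√(4πDt) = √(4π × 2.0 × 14) = 18.76 m, so C_max = 98/(0.24 × 130 × 18.76) = 0.167 kg/m³.

0.167 kg/m³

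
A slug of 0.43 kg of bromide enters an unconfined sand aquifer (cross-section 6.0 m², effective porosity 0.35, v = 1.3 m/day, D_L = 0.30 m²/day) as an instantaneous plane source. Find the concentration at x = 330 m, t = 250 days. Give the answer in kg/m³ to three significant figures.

For an instantaneous plane source, C(x,t) = M/(n_e·A·√(4πDt)) · exp(−(x−vt)²/(4Dt)), with n_e·A the pore (flow) area.
Plume center vt = 1.3 × 250 = 325 m, so the well at 330 m is 5 m downgradient of the peak.
√(4πDt) = 30.70 m, giving peak height M/(n_e·A·√(4πDt)) = 0.43/(0.35 × 6.0 × 30.70) = 0.006670 kg/m³.
(x−vt)²/(4Dt) = (5)²/(4 × 0.30 × 250) = 0.08333; exp(−0.08333) = 0.9200.
C = 0.006670 × 0.9200 = 0.00614 kg/m³.

0.00614 kg/m³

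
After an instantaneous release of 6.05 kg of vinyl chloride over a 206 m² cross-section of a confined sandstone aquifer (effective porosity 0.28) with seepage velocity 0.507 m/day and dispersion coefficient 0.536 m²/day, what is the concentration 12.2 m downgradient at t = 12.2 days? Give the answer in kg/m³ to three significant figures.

0.00290 kg/m³

For an instantaneous plane source, C(x,t) = M/(n_e·A·√(4πDt)) · exp(−(x−vt)²/(4Dt)), with n_e·A the pore (flow) area.
Plume center vt = 0.507 × 12.2 = 6.1854 m, so the well at 12.2 m is 6.0146 m downgradient of the peak.
√(4πDt) = 9.065 m, giving peak height M/(n_e·A·√(4πDt)) = 6.05/(0.28 × 206 × 9.065) = 0.01157 kg/m³.
(x−vt)²/(4Dt) = (6.0146)²/(4 × 0.536 × 12.2) = 1.383; exp(−1.383) = 0.2508.
C = 0.01157 × 0.2508 = 0.00290 kg/m³.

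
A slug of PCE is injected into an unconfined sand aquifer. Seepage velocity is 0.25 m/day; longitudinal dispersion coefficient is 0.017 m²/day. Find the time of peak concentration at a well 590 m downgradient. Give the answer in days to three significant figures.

2360 days

For the 1D instantaneous-source solution, setting ∂C/∂t = 0 at fixed x gives v²t² + 2Dt − x² = 0, so t = (√(D² + v²x²) − D)/v².
√(D² + v²x²) = √(0.017² + 0.25² × 590²) = 147.5; v² = 0.0625.
t = (147.5 − 0.017)/0.0625 = 2360 days (vs. the pure-advection estimate x/v = 2360 d).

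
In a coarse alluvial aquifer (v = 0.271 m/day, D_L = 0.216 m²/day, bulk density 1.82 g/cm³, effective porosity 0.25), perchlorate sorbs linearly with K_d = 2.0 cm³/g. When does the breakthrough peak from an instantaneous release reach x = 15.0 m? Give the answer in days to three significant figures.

817 days

Retardation factor R = 1 + ρ_b·K_d/n = 1 + 1.82 × 2.0/0.25 = 15.56.
Sorption retards both mechanisms: v_R = v/R = 0.01742 m/day, D_R = D/R = 0.01388 m²/day.
Peak time from v_R²t² + 2D_R t − x² = 0: t = (√(D_R² + v_R²x²) − D_R)/v_R².
√(D_R² + v_R²x²) = √(0.01388² + 0.01742² × 15.0²) = 0.2617; v_R² = 0.0003035.
t = (0.2617 − 0.01388)/0.0003035 = 817 days.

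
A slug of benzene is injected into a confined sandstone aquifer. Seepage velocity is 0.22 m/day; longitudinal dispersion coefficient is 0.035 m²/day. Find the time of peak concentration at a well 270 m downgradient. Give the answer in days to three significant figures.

For the 1D instantaneous-source solution, setting ∂C/∂t = 0 at fixed x gives v²t² + 2Dt − x² = 0, so t = (√(D² + v²x²) − D)/v².
√(D² + v²x²) = √(0.035² + 0.22² × 270²) = 59.40; v² = 0.0484.
t = (59.40 − 0.035)/0.0484 = 1230 days (vs. the pure-advection estimate x/v = 1230 d).

1230 days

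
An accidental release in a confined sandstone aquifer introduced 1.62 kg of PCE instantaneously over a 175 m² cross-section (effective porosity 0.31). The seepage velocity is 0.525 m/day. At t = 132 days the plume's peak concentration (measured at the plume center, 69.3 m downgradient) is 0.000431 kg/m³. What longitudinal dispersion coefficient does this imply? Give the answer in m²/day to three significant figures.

At the plume center C_max = M/(n_e·A·√(4πDt)), so D = M²/(4πt·(n_e·A·C_max)²).
n_e·A·C_max = 0.31 × 175 × 0.000431 = 0.02338 kg/m.
D = 1.62²/(4π × 132 × 0.02338²) = 2.89 m²/day.

2.89 m²/day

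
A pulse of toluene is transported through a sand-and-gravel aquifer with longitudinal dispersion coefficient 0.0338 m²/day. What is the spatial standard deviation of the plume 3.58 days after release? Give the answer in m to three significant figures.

0.492 m

Dispersive spreading gives a Gaussian with σ² = 2Dt; advection only shifts the center.
σ = √(2 × 0.0338 × 3.58) = 0.492 m.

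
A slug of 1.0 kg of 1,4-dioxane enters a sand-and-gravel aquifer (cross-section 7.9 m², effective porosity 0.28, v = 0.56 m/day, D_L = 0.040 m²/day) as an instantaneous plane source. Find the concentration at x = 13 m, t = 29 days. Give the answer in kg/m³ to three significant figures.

0.0123 kg/m³

For an instantaneous plane source, C(x,t) = M/(n_e·A·√(4πDt)) · exp(−(x−vt)²/(4Dt)), with n_e·A the pore (flow) area.
Plume center vt = 0.56 × 29 = 16.24 m, so the well at 13 m is 3.24 m upgradient of the peak.
√(4πDt) = 3.818 m, giving peak height M/(n_e·A·√(4πDt)) = 1.0/(0.28 × 7.9 × 3.818) = 0.1184 kg/m³.
(x−vt)²/(4Dt) = (-3.24)²/(4 × 0.040 × 29) = 2.262; exp(−2.262) = 0.1041.
C = 0.1184 × 0.1041 = 0.0123 kg/m³.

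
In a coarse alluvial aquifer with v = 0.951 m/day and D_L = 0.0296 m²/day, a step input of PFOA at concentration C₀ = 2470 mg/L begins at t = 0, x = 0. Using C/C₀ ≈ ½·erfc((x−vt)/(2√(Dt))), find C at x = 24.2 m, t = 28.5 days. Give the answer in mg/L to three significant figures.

For a continuous step input, C/C₀ ≈ ½·erfc((x−vt)/(2√(Dt))).
vt = 0.951 × 28.5 = 27.1035 m and 2√(Dt) = 2√(0.0296 × 28.5) = 1.837 m.
Argument (x−vt)/(2√(Dt)) = (24.2 − 27.1035)/1.837 = -1.581; ½·erfc(-1.581) = 0.9873.
C = 2470 × 0.9873 = 2440 mg/L.

2440 mg/L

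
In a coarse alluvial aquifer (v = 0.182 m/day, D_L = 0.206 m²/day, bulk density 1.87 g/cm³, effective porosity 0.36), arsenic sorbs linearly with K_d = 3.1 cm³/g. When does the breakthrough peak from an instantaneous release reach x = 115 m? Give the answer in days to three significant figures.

10700 days

Retardation factor R = 1 + ρ_b·K_d/n = 1 + 1.87 × 3.1/0.36 = 17.10.
Sorption retards both mechanisms: v_R = v/R = 0.01064 m/day, D_R = D/R = 0.01205 m²/day.
Peak time from v_R²t² + 2D_R t − x² = 0: t = (√(D_R² + v_R²x²) − D_R)/v_R².
√(D_R² + v_R²x²) = √(0.01205² + 0.01064² × 115²) = 1.224; v_R² = 0.0001132.
t = (1.224 − 0.01205)/0.0001132 = 10700 days.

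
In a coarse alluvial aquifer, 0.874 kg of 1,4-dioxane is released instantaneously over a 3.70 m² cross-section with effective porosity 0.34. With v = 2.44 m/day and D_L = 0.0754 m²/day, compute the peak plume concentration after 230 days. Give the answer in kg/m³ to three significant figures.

The peak of an instantaneous 1D plume sits at x = vt; there the Gaussian factor is 1 and C_max = M/(n_e·A·√(4πDt)), where n_e·A is the pore area the mass is dissolved in.
√(4πDt) = √(4π × 0.0754 × 230) = 14.76 m, so C_max = 0.874/(0.34 × 3.70 × 14.76) = 0.0471 kg/m³.

0.0471 kg/m³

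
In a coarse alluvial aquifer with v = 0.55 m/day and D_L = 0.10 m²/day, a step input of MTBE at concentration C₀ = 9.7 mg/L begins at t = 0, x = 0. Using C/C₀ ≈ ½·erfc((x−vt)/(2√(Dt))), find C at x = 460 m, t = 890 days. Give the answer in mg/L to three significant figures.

9.57 mg/L

For a continuous step input, C/C₀ ≈ ½·erfc((x−vt)/(2√(Dt))).
vt = 0.55 × 890 = 489.5 m and 2√(Dt) = 2√(0.10 × 890) = 18.87 m.
Argument (x−vt)/(2√(Dt)) = (460 − 489.5)/18.87 = -1.563; ½·erfc(-1.563) = 0.9865.
C = 9.7 × 0.9865 = 9.57 mg/L.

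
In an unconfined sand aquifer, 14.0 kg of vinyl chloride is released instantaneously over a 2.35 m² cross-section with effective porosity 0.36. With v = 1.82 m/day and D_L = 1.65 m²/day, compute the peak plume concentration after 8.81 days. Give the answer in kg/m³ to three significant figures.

The peak of an instantaneous 1D plume sits at x = vt; there the Gaussian factor is 1 and C_max = M/(n_e·A·√(4πDt)), where n_e·A is the pore area the mass is dissolved in.
√(4πDt) = √(4π × 1.65 × 8.81) = 13.52 m, so C_max = 14.0/(0.36 × 2.35 × 13.52) = 1.22 kg/m³.

1.22 kg/m³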